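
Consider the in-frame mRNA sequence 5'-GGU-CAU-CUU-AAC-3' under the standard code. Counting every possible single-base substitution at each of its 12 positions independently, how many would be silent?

8

Codon 1 (GGU, Gly): 3 synonymous substitutions.
Codon 2 (CAU, His): 1 synonymous substitution.
Codon 3 (CUU, Leu): 3 synonymous substitutions.
Codon 4 (AAC, Asn): 1 synonymous substitution.
Total: 3 + 1 + 3 + 1 = 8.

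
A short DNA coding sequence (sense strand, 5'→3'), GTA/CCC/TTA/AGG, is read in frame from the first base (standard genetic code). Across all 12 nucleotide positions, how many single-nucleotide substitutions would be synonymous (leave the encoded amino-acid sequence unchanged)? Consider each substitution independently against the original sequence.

10

Codon 1 (GTA, Val): 3 synonymous substitutions.
Codon 2 (CCC, Pro): 3 synonymous substitutions.
Codon 3 (TTA, Leu): 2 synonymous substitutions.
Codon 4 (AGG, Arg): 2 synonymous substitutions.
Total: 3 + 3 + 2 + 2 = 10.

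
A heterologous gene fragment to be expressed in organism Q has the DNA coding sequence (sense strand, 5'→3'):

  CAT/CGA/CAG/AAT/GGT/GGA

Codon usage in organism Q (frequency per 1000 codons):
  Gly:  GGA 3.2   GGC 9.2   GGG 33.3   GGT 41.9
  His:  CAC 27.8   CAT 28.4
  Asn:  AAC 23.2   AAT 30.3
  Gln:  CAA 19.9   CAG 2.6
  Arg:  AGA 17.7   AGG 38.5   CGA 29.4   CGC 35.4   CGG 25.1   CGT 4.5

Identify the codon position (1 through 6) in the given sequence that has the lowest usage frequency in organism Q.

3

Codon 1 CAT (His): 28.4 per 1000.
Codon 2 CGA (Arg): 29.4 per 1000.
Codon 3 CAG (Gln): 2.6 per 1000.
Codon 4 AAT (Asn): 30.3 per 1000.
Codon 5 GGT (Gly): 41.9 per 1000.
Codon 6 GGA (Gly): 3.2 per 1000.
Lowest frequency is 2.6 at codon 3.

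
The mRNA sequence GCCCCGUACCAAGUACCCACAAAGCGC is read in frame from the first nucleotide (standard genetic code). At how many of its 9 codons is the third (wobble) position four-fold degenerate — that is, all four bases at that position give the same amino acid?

Codon 1 GCC (Ala): third position 4-fold.
Codon 2 CCG (Pro): third position 4-fold.
Codon 3 UAC (Tyr): third position 2-fold.
Codon 4 CAA (Gln): third position 2-fold.
Codon 5 GUA (Val): third position 4-fold.
Codon 6 CCC (Pro): third position 4-fold.
Codon 7 ACA (Thr): third position 4-fold.
Codon 8 AAG (Lys): third position 2-fold.
Codon 9 CGC (Arg): third position 4-fold.
Four-fold degenerate third positions: 6.

6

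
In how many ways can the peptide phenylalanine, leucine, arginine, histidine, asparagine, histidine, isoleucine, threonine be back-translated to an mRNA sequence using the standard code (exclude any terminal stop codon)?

6912

Phe: 2 codons.
Leu: 6 codons.
Arg: 6 codons.
His: 2 codons.
Asn: 2 codons.
His: 2 codons.
Ile: 3 codons.
Thr: 4 codons.
2 × 6 × 6 × 2 × 2 × 2 × 3 × 4 = 6912.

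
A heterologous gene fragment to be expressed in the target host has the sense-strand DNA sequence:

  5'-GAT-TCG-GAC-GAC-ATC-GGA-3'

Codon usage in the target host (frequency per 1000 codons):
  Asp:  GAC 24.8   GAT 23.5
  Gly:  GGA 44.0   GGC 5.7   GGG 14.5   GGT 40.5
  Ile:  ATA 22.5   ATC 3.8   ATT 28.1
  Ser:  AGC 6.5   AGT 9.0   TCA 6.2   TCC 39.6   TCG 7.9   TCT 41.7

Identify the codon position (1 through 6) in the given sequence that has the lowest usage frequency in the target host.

Codon 1 GAT (Asp): 23.5 per 1000.
Codon 2 TCG (Ser): 7.9 per 1000.
Codon 3 GAC (Asp): 24.8 per 1000.
Codon 4 GAC (Asp): 24.8 per 1000.
Codon 5 ATC (Ile): 3.8 per 1000.
Codon 6 GGA (Gly): 44.0 per 1000.
Lowest frequency is 3.8 at codon 5.

5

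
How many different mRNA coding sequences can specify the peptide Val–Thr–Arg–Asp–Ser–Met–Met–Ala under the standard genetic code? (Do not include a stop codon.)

4608

Val: 4 codons.
Thr: 4 codons.
Arg: 6 codons.
Asp: 2 codons.
Ser: 6 codons.
Met: 1 codon.
Met: 1 codon.
Ala: 4 codons.
4 × 4 × 6 × 2 × 6 × 1 × 1 × 4 = 4608.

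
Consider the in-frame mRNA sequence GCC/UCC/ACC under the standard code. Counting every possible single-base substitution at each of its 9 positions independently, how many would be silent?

Codon 1 (GCC, Ala): 3 synonymous substitutions.
Codon 2 (UCC, Ser): 3 synonymous substitutions.
Codon 3 (ACC, Thr): 3 synonymous substitutions.
Total: 3 + 3 + 3 = 9.

9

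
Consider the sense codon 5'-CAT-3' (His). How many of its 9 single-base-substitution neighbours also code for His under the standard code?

Position 1: none → 0 synonymous.
Position 2: none → 0 synonymous.
Position 3: CAC → 1 synonymous.
Total: 0 + 0 + 1 = 1.

1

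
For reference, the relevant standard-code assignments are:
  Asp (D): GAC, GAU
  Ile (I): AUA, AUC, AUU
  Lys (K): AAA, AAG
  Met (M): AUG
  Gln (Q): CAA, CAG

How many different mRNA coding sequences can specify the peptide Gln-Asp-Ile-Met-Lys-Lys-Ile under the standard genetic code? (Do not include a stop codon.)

Gln: 2 codons.
Asp: 2 codons.
Ile: 3 codons.
Met: 1 codon.
Lys: 2 codons.
Lys: 2 codons.
Ile: 3 codons.
2 × 2 × 3 × 1 × 2 × 2 × 3 = 144.

144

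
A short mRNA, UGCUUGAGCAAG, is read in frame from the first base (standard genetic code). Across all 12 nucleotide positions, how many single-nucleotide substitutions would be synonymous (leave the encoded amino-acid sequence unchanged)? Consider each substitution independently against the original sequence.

Codon 1 (UGC, Cys): 1 synonymous substitution.
Codon 2 (UUG, Leu): 2 synonymous substitutions.
Codon 3 (AGC, Ser): 1 synonymous substitution.
Codon 4 (AAG, Lys): 1 synonymous substitution.
Total: 1 + 2 + 1 + 1 = 5.

5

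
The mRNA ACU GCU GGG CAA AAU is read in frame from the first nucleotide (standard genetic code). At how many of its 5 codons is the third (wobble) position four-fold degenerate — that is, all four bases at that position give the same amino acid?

3

Codon 1 ACU (Thr): third position 4-fold.
Codon 2 GCU (Ala): third position 4-fold.
Codon 3 GGG (Gly): third position 4-fold.
Codon 4 CAA (Gln): third position 2-fold.
Codon 5 AAU (Asn): third position 2-fold.
Four-fold degenerate third positions: 3.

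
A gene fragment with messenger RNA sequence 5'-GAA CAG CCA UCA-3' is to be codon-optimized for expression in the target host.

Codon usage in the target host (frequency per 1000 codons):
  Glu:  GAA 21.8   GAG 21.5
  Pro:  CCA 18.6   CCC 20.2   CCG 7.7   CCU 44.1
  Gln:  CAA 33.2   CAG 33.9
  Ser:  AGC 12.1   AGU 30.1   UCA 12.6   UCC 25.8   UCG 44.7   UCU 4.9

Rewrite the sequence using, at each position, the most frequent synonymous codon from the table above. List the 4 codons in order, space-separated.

Codon 1 (Glu): best is GAA at 21.8.
Codon 2 (Gln): best is CAG at 33.9.
Codon 3 (Pro): best is CCU at 44.1.
Codon 4 (Ser): best is UCG at 44.7.

GAA CAG CCU UCG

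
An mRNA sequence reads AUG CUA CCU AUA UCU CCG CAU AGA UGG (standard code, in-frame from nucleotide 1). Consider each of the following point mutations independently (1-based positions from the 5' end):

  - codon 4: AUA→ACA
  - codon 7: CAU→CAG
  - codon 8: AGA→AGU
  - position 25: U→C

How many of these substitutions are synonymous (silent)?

0

Codon 4: AUA (Ile) → ACA (Thr) — missense.
Codon 7: CAU (His) → CAG (Gln) — missense.
Codon 8: AGA (Arg) → AGU (Ser) — missense.
Codon 9: UGG (Trp) → CGG (Arg) — missense.
Synonymous: 0 of 4.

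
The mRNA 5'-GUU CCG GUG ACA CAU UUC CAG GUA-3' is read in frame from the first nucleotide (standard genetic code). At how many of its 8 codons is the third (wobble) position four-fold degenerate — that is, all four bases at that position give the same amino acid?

5

Codon 1 GUU (Val): third position 4-fold.
Codon 2 CCG (Pro): third position 4-fold.
Codon 3 GUG (Val): third position 4-fold.
Codon 4 ACA (Thr): third position 4-fold.
Codon 5 CAU (His): third position 2-fold.
Codon 6 UUC (Phe): third position 2-fold.
Codon 7 CAG (Gln): third position 2-fold.
Codon 8 GUA (Val): third position 4-fold.
Four-fold degenerate third positions: 5.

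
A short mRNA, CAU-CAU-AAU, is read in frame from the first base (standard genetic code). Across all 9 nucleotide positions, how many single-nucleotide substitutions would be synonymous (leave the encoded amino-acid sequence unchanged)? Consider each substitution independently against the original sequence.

3

Codon 1 (CAU, His): 1 synonymous substitution.
Codon 2 (CAU, His): 1 synonymous substitution.
Codon 3 (AAU, Asn): 1 synonymous substitution.
Total: 1 + 1 + 1 = 3.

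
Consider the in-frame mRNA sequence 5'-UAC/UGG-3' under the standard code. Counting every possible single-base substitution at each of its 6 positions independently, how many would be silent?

Codon 1 (UAC, Tyr): 1 synonymous substitution.
Codon 2 (UGG, Trp): 0 synonymous substitutions.
Total: 1 + 0 = 1.

1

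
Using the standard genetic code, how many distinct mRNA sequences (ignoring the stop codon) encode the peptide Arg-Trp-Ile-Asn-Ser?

216

Arg: 6 codons.
Trp: 1 codon.
Ile: 3 codons.
Asn: 2 codons.
Ser: 6 codons.
6 × 1 × 3 × 2 × 6 = 216.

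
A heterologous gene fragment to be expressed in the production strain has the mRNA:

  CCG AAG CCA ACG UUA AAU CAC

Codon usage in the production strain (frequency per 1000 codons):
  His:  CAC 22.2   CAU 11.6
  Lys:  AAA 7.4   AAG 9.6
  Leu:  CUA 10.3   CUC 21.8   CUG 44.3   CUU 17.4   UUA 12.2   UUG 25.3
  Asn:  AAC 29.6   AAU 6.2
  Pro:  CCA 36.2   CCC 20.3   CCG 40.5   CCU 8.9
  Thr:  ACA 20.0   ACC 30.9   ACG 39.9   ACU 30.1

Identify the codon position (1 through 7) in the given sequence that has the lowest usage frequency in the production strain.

Codon 1 CCG (Pro): 40.5 per 1000.
Codon 2 AAG (Lys): 9.6 per 1000.
Codon 3 CCA (Pro): 36.2 per 1000.
Codon 4 ACG (Thr): 39.9 per 1000.
Codon 5 UUA (Leu): 12.2 per 1000.
Codon 6 AAU (Asn): 6.2 per 1000.
Codon 7 CAC (His): 22.2 per 1000.
Lowest frequency is 6.2 at codon 6.

6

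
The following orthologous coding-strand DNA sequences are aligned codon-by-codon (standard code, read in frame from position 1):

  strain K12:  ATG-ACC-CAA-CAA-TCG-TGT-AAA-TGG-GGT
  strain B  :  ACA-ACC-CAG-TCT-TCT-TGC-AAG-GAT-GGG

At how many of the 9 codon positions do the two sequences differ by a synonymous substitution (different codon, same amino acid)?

Codon 1: ATG Met / ACA Thr — nonsynonymous.
Codon 2: ACC Thr / ACC Thr — identical.
Codon 3: CAA Gln / CAG Gln — synonymous.
Codon 4: CAA Gln / TCT Ser — nonsynonymous.
Codon 5: TCG Ser / TCT Ser — synonymous.
Codon 6: TGT Cys / TGC Cys — synonymous.
Codon 7: AAA Lys / AAG Lys — synonymous.
Codon 8: TGG Trp / GAT Asp — nonsynonymous.
Codon 9: GGT Gly / GGG Gly — synonymous.
Synonymous differences: 5.

5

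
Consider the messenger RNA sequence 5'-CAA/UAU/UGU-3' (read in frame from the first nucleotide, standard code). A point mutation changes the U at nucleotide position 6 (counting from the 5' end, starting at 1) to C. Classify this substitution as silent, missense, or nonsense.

Position 6 falls in codon 2: UAU → Tyr.
After the substitution the codon is UAC → Tyr.
Both encode Tyr, so the change is synonymous.

silent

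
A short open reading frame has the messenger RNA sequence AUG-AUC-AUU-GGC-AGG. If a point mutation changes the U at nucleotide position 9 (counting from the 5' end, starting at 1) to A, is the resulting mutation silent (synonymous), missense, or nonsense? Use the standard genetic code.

silent

Position 9 falls in codon 3: AUU → Ile.
After the substitution the codon is AUA → Ile.
Both encode Ile, so the change is synonymous.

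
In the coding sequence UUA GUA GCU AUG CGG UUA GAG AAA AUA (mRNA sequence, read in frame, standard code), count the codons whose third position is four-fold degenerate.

Codon 1 UUA (Leu): third position 2-fold.
Codon 2 GUA (Val): third position 4-fold.
Codon 3 GCU (Ala): third position 4-fold.
Codon 4 AUG (Met): third position 1-fold.
Codon 5 CGG (Arg): third position 4-fold.
Codon 6 UUA (Leu): third position 2-fold.
Codon 7 GAG (Glu): third position 2-fold.
Codon 8 AAA (Lys): third position 2-fold.
Codon 9 AUA (Ile): third position 3-fold.
Four-fold degenerate third positions: 3.

3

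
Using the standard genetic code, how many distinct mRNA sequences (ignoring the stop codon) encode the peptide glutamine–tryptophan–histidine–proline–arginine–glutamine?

192

Gln: 2 codons.
Trp: 1 codon.
His: 2 codons.
Pro: 4 codons.
Arg: 6 codons.
Gln: 2 codons.
2 × 1 × 2 × 4 × 6 × 2 = 192.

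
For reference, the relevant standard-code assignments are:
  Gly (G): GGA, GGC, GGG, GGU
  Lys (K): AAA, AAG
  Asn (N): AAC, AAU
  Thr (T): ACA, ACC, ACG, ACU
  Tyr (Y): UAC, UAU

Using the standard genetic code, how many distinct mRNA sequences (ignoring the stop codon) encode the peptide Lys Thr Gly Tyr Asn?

Lys: 2 codons.
Thr: 4 codons.
Gly: 4 codons.
Tyr: 2 codons.
Asn: 2 codons.
2 × 4 × 4 × 2 × 2 = 128.

128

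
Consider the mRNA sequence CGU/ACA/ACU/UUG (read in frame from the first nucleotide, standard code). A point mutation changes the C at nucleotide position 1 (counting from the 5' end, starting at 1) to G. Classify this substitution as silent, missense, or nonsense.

Position 1 falls in codon 1: CGU → Arg.
After the substitution the codon is GGU → Gly.
Arg ≠ Gly, so this is a missense mutation.

missense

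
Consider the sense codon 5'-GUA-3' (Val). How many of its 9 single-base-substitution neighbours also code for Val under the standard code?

Position 1: none → 0 synonymous.
Position 2: none → 0 synonymous.
Position 3: GUU, GUC, GUG → 3 synonymous.
Total: 0 + 0 + 3 = 3.

3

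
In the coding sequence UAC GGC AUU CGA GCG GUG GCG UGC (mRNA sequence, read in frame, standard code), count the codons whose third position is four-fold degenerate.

Codon 1 UAC (Tyr): third position 2-fold.
Codon 2 GGC (Gly): third position 4-fold.
Codon 3 AUU (Ile): third position 3-fold.
Codon 4 CGA (Arg): third position 4-fold.
Codon 5 GCG (Ala): third position 4-fold.
Codon 6 GUG (Val): third position 4-fold.
Codon 7 GCG (Ala): third position 4-fold.
Codon 8 UGC (Cys): third position 2-fold.
Four-fold degenerate third positions: 5.

5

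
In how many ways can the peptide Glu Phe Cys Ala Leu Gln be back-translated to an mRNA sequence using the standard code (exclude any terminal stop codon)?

384

Glu: 2 codons.
Phe: 2 codons.
Cys: 2 codons.
Ala: 4 codons.
Leu: 6 codons.
Gln: 2 codons.
2 × 2 × 2 × 4 × 6 × 2 = 384.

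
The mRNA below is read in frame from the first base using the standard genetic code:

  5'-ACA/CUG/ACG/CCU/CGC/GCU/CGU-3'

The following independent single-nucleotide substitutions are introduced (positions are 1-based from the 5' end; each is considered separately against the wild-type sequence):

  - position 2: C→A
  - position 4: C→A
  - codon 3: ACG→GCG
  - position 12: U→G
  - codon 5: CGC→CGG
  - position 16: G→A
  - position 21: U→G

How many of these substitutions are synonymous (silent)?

3

Codon 1: ACA (Thr) → AAA (Lys) — missense.
Codon 2: CUG (Leu) → AUG (Met) — missense.
Codon 3: ACG (Thr) → GCG (Ala) — missense.
Codon 4: CCU (Pro) → CCG (Pro) — synonymous.
Codon 5: CGC (Arg) → CGG (Arg) — synonymous.
Codon 6: GCU (Ala) → ACU (Thr) — missense.
Codon 7: CGU (Arg) → CGG (Arg) — synonymous.
Synonymous: 3 of 7.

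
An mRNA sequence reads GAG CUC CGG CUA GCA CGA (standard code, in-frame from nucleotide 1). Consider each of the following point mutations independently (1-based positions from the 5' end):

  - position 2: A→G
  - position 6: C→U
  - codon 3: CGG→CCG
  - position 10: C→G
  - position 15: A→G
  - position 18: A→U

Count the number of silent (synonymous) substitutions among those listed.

Codon 1: GAG (Glu) → GGG (Gly) — missense.
Codon 2: CUC (Leu) → CUU (Leu) — synonymous.
Codon 3: CGG (Arg) → CCG (Pro) — missense.
Codon 4: CUA (Leu) → GUA (Val) — missense.
Codon 5: GCA (Ala) → GCG (Ala) — synonymous.
Codon 6: CGA (Arg) → CGU (Arg) — synonymous.
Synonymous: 3 of 6.

3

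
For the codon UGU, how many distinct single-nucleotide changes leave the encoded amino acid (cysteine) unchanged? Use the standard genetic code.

1

Position 1: none → 0 synonymous.
Position 2: none → 0 synonymous.
Position 3: UGC → 1 synonymous.
Total: 0 + 0 + 1 = 1.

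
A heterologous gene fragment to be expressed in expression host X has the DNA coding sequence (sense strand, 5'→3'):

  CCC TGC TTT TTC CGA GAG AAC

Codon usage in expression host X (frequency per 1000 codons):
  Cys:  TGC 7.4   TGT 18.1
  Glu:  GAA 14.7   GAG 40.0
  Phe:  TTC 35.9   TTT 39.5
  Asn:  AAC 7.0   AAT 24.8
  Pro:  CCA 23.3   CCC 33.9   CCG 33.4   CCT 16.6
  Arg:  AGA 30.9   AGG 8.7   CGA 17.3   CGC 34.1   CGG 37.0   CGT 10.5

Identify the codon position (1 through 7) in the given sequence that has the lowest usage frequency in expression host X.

Codon 1 CCC (Pro): 33.9 per 1000.
Codon 2 TGC (Cys): 7.4 per 1000.
Codon 3 TTT (Phe): 39.5 per 1000.
Codon 4 TTC (Phe): 35.9 per 1000.
Codon 5 CGA (Arg): 17.3 per 1000.
Codon 6 GAG (Glu): 40.0 per 1000.
Codon 7 AAC (Asn): 7.0 per 1000.
Lowest frequency is 7.0 at codon 7.

7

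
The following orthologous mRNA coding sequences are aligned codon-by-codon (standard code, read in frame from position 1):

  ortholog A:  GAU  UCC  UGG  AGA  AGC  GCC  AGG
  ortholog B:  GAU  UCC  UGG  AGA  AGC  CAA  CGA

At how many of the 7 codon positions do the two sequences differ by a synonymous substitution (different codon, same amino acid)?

Codon 1: GAU Asp / GAU Asp — identical.
Codon 2: UCC Ser / UCC Ser — identical.
Codon 3: UGG Trp / UGG Trp — identical.
Codon 4: AGA Arg / AGA Arg — identical.
Codon 5: AGC Ser / AGC Ser — identical.
Codon 6: GCC Ala / CAA Gln — nonsynonymous.
Codon 7: AGG Arg / CGA Arg — synonymous.
Synonymous differences: 1.

1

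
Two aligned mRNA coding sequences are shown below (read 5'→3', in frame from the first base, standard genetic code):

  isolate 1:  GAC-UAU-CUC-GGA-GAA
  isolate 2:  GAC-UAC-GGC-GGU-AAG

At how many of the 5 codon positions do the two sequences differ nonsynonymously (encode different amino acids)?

2

Codon 1: GAC Asp / GAC Asp — identical.
Codon 2: UAU Tyr / UAC Tyr — synonymous.
Codon 3: CUC Leu / GGC Gly — nonsynonymous.
Codon 4: GGA Gly / GGU Gly — synonymous.
Codon 5: GAA Glu / AAG Lys — nonsynonymous.
Nonsynonymous differences: 2.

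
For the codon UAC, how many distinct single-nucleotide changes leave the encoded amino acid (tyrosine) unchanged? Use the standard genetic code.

1

Position 1: none → 0 synonymous.
Position 2: none → 0 synonymous.
Position 3: UAU → 1 synonymous.
Total: 0 + 0 + 1 = 1.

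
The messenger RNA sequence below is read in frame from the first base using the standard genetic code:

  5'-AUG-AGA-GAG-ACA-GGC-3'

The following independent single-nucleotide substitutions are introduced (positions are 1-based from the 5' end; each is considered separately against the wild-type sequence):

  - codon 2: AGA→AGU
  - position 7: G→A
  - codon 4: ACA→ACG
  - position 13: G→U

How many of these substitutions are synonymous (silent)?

Codon 2: AGA (Arg) → AGU (Ser) — missense.
Codon 3: GAG (Glu) → AAG (Lys) — missense.
Codon 4: ACA (Thr) → ACG (Thr) — synonymous.
Codon 5: GGC (Gly) → UGC (Cys) — missense.
Synonymous: 1 of 4.

1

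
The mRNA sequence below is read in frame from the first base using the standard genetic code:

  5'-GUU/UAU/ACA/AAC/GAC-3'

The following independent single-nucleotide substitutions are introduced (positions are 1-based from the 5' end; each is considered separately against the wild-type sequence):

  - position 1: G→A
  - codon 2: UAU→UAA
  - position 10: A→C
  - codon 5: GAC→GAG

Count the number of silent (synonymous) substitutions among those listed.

Codon 1: GUU (Val) → AUU (Ile) — missense.
Codon 2: UAU (Tyr) → UAA (Stop) — nonsense.
Codon 4: AAC (Asn) → CAC (His) — missense.
Codon 5: GAC (Asp) → GAG (Glu) — missense.
Synonymous: 0 of 4.

0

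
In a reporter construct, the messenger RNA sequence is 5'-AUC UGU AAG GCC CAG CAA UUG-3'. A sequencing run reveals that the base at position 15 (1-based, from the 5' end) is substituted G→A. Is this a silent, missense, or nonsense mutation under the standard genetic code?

silent

Position 15 falls in codon 5: CAG → Gln.
After the substitution the codon is CAA → Gln.
Both encode Gln, so the change is synonymous.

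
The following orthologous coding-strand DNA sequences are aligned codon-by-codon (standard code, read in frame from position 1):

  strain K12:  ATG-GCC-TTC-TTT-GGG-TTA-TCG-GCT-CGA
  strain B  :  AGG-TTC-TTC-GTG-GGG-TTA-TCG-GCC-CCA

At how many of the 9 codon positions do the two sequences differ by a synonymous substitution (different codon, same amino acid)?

Codon 1: ATG Met / AGG Arg — nonsynonymous.
Codon 2: GCC Ala / TTC Phe — nonsynonymous.
Codon 3: TTC Phe / TTC Phe — identical.
Codon 4: TTT Phe / GTG Val — nonsynonymous.
Codon 5: GGG Gly / GGG Gly — identical.
Codon 6: TTA Leu / TTA Leu — identical.
Codon 7: TCG Ser / TCG Ser — identical.
Codon 8: GCT Ala / GCC Ala — synonymous.
Codon 9: CGA Arg / CCA Pro — nonsynonymous.
Synonymous differences: 1.

1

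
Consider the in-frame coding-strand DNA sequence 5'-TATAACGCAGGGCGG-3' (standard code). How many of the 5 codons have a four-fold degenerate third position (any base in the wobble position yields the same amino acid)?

Codon 1 TAT (Tyr): third position 2-fold.
Codon 2 AAC (Asn): third position 2-fold.
Codon 3 GCA (Ala): third position 4-fold.
Codon 4 GGG (Gly): third position 4-fold.
Codon 5 CGG (Arg): third position 4-fold.
Four-fold degenerate third positions: 3.

3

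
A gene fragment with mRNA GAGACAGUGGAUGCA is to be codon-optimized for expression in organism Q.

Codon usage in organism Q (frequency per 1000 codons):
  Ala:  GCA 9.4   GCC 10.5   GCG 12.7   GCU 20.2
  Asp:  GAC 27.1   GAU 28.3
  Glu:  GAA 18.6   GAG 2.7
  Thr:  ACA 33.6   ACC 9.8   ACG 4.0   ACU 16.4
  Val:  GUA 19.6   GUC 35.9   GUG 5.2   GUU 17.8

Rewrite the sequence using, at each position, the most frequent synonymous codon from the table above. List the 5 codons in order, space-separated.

GAA ACA GUC GAU GCU

Codon 1 (Glu): best is GAA at 18.6.
Codon 2 (Thr): best is ACA at 33.6.
Codon 3 (Val): best is GUC at 35.9.
Codon 4 (Asp): best is GAU at 28.3.
Codon 5 (Ala): best is GCU at 20.2.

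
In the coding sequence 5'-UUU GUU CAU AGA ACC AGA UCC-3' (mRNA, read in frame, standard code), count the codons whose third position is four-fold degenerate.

Codon 1 UUU (Phe): third position 2-fold.
Codon 2 GUU (Val): third position 4-fold.
Codon 3 CAU (His): third position 2-fold.
Codon 4 AGA (Arg): third position 2-fold.
Codon 5 ACC (Thr): third position 4-fold.
Codon 6 AGA (Arg): third position 2-fold.
Codon 7 UCC (Ser): third position 4-fold.
Four-fold degenerate third positions: 3.

3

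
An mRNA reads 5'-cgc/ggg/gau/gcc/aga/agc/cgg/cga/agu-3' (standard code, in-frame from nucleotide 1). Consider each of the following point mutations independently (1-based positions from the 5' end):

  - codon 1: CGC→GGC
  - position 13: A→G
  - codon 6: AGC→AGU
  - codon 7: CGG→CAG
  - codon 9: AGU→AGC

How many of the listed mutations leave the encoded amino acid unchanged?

Codon 1: CGC (Arg) → GGC (Gly) — missense.
Codon 5: AGA (Arg) → GGA (Gly) — missense.
Codon 6: AGC (Ser) → AGU (Ser) — synonymous.
Codon 7: CGG (Arg) → CAG (Gln) — missense.
Codon 9: AGU (Ser) → AGC (Ser) — synonymous.
Synonymous: 2 of 5.

2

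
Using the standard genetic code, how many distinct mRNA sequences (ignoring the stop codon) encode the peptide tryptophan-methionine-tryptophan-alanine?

4

Trp: 1 codon.
Met: 1 codon.
Trp: 1 codon.
Ala: 4 codons.
1 × 1 × 1 × 4 = 4.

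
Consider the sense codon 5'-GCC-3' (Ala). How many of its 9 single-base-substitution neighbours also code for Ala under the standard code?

Position 1: none → 0 synonymous.
Position 2: none → 0 synonymous.
Position 3: GCT, GCA, GCG → 3 synonymous.
Total: 0 + 0 + 3 = 3.

3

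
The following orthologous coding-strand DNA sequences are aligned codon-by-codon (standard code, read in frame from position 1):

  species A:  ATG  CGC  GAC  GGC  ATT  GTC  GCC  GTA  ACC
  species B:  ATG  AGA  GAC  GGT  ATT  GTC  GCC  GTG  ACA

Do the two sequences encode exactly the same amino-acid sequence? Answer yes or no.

yes

Codon 1: ATG Met / ATG Met — identical.
Codon 2: CGC Arg / AGA Arg — synonymous.
Codon 3: GAC Asp / GAC Asp — identical.
Codon 4: GGC Gly / GGT Gly — synonymous.
Codon 5: ATT Ile / ATT Ile — identical.
Codon 6: GTC Val / GTC Val — identical.
Codon 7: GCC Ala / GCC Ala — identical.
Codon 8: GTA Val / GTG Val — synonymous.
Codon 9: ACC Thr / ACA Thr — synonymous.
Nonsynonymous differences: 0 → same protein.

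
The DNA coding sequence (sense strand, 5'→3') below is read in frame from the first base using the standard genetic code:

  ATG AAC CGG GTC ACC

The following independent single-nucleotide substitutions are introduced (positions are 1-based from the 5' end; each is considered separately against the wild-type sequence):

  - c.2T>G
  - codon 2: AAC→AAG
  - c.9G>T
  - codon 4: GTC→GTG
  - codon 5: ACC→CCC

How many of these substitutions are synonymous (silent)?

2

Codon 1: ATG (Met) → AGG (Arg) — missense.
Codon 2: AAC (Asn) → AAG (Lys) — missense.
Codon 3: CGG (Arg) → CGT (Arg) — synonymous.
Codon 4: GTC (Val) → GTG (Val) — synonymous.
Codon 5: ACC (Thr) → CCC (Pro) — missense.
Synonymous: 2 of 5.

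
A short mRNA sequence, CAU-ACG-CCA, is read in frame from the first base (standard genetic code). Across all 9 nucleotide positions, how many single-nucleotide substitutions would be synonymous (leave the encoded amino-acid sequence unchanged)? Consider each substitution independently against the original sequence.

7

Codon 1 (CAU, His): 1 synonymous substitution.
Codon 2 (ACG, Thr): 3 synonymous substitutions.
Codon 3 (CCA, Pro): 3 synonymous substitutions.
Total: 1 + 3 + 3 = 7.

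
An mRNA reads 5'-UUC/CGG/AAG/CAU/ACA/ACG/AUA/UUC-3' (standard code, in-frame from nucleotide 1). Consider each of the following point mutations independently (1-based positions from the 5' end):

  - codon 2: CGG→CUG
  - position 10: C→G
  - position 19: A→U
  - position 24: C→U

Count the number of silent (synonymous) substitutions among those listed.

Codon 2: CGG (Arg) → CUG (Leu) — missense.
Codon 4: CAU (His) → GAU (Asp) — missense.
Codon 7: AUA (Ile) → UUA (Leu) — missense.
Codon 8: UUC (Phe) → UUU (Phe) — synonymous.
Synonymous: 1 of 4.

1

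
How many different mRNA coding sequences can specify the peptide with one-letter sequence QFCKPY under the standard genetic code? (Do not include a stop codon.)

128

Gln: 2 codons.
Phe: 2 codons.
Cys: 2 codons.
Lys: 2 codons.
Pro: 4 codons.
Tyr: 2 codons.
2 × 2 × 2 × 2 × 4 × 2 = 128.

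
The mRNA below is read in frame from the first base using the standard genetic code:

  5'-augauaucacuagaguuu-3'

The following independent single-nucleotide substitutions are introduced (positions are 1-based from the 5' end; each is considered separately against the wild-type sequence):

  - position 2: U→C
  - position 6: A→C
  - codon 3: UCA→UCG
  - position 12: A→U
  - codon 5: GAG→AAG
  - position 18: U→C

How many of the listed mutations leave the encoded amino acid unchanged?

4

Codon 1: AUG (Met) → ACG (Thr) — missense.
Codon 2: AUA (Ile) → AUC (Ile) — synonymous.
Codon 3: UCA (Ser) → UCG (Ser) — synonymous.
Codon 4: CUA (Leu) → CUU (Leu) — synonymous.
Codon 5: GAG (Glu) → AAG (Lys) — missense.
Codon 6: UUU (Phe) → UUC (Phe) — synonymous.
Synonymous: 4 of 6.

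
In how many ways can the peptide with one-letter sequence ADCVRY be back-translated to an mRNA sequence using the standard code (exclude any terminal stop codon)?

768

Ala: 4 codons.
Asp: 2 codons.
Cys: 2 codons.
Val: 4 codons.
Arg: 6 codons.
Tyr: 2 codons.
4 × 2 × 2 × 4 × 6 × 2 = 768.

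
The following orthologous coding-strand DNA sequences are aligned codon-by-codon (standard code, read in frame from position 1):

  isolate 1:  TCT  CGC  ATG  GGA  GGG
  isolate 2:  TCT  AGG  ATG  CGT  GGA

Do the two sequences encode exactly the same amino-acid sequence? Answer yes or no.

Codon 1: TCT Ser / TCT Ser — identical.
Codon 2: CGC Arg / AGG Arg — synonymous.
Codon 3: ATG Met / ATG Met — identical.
Codon 4: GGA Gly / CGT Arg — nonsynonymous.
Codon 5: GGG Gly / GGA Gly — synonymous.
Nonsynonymous differences: 1 → different protein.

no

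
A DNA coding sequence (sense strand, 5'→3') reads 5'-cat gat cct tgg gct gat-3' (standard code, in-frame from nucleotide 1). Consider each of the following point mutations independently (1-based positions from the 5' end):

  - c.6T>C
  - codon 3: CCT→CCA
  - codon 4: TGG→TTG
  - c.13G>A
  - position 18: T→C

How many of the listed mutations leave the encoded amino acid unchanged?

Codon 2: GAT (Asp) → GAC (Asp) — synonymous.
Codon 3: CCT (Pro) → CCA (Pro) — synonymous.
Codon 4: TGG (Trp) → TTG (Leu) — missense.
Codon 5: GCT (Ala) → ACT (Thr) — missense.
Codon 6: GAT (Asp) → GAC (Asp) — synonymous.
Synonymous: 3 of 5.

3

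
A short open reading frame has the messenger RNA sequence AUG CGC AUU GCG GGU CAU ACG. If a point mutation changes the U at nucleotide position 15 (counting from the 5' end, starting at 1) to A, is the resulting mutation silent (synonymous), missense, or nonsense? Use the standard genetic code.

Position 15 falls in codon 5: GGU → Gly.
After the substitution the codon is GGA → Gly.
Both encode Gly, so the change is synonymous.

silent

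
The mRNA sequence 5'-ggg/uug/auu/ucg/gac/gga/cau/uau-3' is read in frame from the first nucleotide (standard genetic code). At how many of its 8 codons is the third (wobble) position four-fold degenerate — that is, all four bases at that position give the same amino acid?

Codon 1 GGG (Gly): third position 4-fold.
Codon 2 UUG (Leu): third position 2-fold.
Codon 3 AUU (Ile): third position 3-fold.
Codon 4 UCG (Ser): third position 4-fold.
Codon 5 GAC (Asp): third position 2-fold.
Codon 6 GGA (Gly): third position 4-fold.
Codon 7 CAU (His): third position 2-fold.
Codon 8 UAU (Tyr): third position 2-fold.
Four-fold degenerate third positions: 3.

3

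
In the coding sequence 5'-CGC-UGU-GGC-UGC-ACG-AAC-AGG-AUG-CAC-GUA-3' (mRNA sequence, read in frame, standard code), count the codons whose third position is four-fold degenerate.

4

Codon 1 CGC (Arg): third position 4-fold.
Codon 2 UGU (Cys): third position 2-fold.
Codon 3 GGC (Gly): third position 4-fold.
Codon 4 UGC (Cys): third position 2-fold.
Codon 5 ACG (Thr): third position 4-fold.
Codon 6 AAC (Asn): third position 2-fold.
Codon 7 AGG (Arg): third position 2-fold.
Codon 8 AUG (Met): third position 1-fold.
Codon 9 CAC (His): third position 2-fold.
Codon 10 GUA (Val): third position 4-fold.
Four-fold degenerate third positions: 4.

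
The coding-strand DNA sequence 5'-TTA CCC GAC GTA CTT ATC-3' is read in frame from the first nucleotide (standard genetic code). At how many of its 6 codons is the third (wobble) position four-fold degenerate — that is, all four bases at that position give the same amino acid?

Codon 1 TTA (Leu): third position 2-fold.
Codon 2 CCC (Pro): third position 4-fold.
Codon 3 GAC (Asp): third position 2-fold.
Codon 4 GTA (Val): third position 4-fold.
Codon 5 CTT (Leu): third position 4-fold.
Codon 6 ATC (Ile): third position 3-fold.
Four-fold degenerate third positions: 3.

3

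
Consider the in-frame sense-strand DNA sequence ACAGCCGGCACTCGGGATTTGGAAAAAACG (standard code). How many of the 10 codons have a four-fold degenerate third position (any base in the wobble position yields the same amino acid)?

Codon 1 ACA (Thr): third position 4-fold.
Codon 2 GCC (Ala): third position 4-fold.
Codon 3 GGC (Gly): third position 4-fold.
Codon 4 ACT (Thr): third position 4-fold.
Codon 5 CGG (Arg): third position 4-fold.
Codon 6 GAT (Asp): third position 2-fold.
Codon 7 TTG (Leu): third position 2-fold.
Codon 8 GAA (Glu): third position 2-fold.
Codon 9 AAA (Lys): third position 2-fold.
Codon 10 ACG (Thr): third position 4-fold.
Four-fold degenerate third positions: 6.

6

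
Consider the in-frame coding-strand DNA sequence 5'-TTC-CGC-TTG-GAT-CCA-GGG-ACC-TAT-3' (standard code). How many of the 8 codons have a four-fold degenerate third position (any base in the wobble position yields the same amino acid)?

4

Codon 1 TTC (Phe): third position 2-fold.
Codon 2 CGC (Arg): third position 4-fold.
Codon 3 TTG (Leu): third position 2-fold.
Codon 4 GAT (Asp): third position 2-fold.
Codon 5 CCA (Pro): third position 4-fold.
Codon 6 GGG (Gly): third position 4-fold.
Codon 7 ACC (Thr): third position 4-fold.
Codon 8 TAT (Tyr): third position 2-fold.
Four-fold degenerate third positions: 4.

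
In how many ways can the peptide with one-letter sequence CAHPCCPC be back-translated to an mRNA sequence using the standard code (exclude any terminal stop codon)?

Cys: 2 codons.
Ala: 4 codons.
His: 2 codons.
Pro: 4 codons.
Cys: 2 codons.
Cys: 2 codons.
Pro: 4 codons.
Cys: 2 codons.
2 × 4 × 2 × 4 × 2 × 2 × 4 × 2 = 2048.

2048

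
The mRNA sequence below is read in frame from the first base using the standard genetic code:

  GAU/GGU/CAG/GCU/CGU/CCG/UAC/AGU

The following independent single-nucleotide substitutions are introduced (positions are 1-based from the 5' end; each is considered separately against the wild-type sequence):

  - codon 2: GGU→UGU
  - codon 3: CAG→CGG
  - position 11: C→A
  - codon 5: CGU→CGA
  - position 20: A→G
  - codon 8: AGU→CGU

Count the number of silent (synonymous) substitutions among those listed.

Codon 2: GGU (Gly) → UGU (Cys) — missense.
Codon 3: CAG (Gln) → CGG (Arg) — missense.
Codon 4: GCU (Ala) → GAU (Asp) — missense.
Codon 5: CGU (Arg) → CGA (Arg) — synonymous.
Codon 7: UAC (Tyr) → UGC (Cys) — missense.
Codon 8: AGU (Ser) → CGU (Arg) — missense.
Synonymous: 1 of 6.

1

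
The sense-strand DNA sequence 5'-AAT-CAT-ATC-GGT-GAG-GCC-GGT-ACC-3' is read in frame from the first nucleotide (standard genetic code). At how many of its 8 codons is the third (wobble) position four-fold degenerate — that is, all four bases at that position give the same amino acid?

4

Codon 1 AAT (Asn): third position 2-fold.
Codon 2 CAT (His): third position 2-fold.
Codon 3 ATC (Ile): third position 3-fold.
Codon 4 GGT (Gly): third position 4-fold.
Codon 5 GAG (Glu): third position 2-fold.
Codon 6 GCC (Ala): third position 4-fold.
Codon 7 GGT (Gly): third position 4-fold.
Codon 8 ACC (Thr): third position 4-fold.
Four-fold degenerate third positions: 4.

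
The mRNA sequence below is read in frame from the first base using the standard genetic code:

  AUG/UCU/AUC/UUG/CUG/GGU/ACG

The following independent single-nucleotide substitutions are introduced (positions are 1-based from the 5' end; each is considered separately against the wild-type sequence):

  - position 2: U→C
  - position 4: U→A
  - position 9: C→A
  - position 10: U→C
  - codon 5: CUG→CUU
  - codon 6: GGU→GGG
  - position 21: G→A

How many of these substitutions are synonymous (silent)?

Codon 1: AUG (Met) → ACG (Thr) — missense.
Codon 2: UCU (Ser) → ACU (Thr) — missense.
Codon 3: AUC (Ile) → AUA (Ile) — synonymous.
Codon 4: UUG (Leu) → CUG (Leu) — synonymous.
Codon 5: CUG (Leu) → CUU (Leu) — synonymous.
Codon 6: GGU (Gly) → GGG (Gly) — synonymous.
Codon 7: ACG (Thr) → ACA (Thr) — synonymous.
Synonymous: 5 of 7.

5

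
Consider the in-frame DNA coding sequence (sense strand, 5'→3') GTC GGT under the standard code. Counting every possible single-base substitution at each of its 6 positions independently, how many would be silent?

Codon 1 (GTC, Val): 3 synonymous substitutions.
Codon 2 (GGT, Gly): 3 synonymous substitutions.
Total: 3 + 3 = 6.

6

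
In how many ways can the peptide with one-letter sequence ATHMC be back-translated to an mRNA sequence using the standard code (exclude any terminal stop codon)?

64

Ala: 4 codons.
Thr: 4 codons.
His: 2 codons.
Met: 1 codon.
Cys: 2 codons.
4 × 4 × 2 × 1 × 2 = 64.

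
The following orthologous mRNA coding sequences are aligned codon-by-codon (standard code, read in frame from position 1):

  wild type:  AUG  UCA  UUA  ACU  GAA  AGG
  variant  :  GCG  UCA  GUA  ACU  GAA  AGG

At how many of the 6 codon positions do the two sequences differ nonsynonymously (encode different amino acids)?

Codon 1: AUG Met / GCG Ala — nonsynonymous.
Codon 2: UCA Ser / UCA Ser — identical.
Codon 3: UUA Leu / GUA Val — nonsynonymous.
Codon 4: ACU Thr / ACU Thr — identical.
Codon 5: GAA Glu / GAA Glu — identical.
Codon 6: AGG Arg / AGG Arg — identical.
Nonsynonymous differences: 2.

2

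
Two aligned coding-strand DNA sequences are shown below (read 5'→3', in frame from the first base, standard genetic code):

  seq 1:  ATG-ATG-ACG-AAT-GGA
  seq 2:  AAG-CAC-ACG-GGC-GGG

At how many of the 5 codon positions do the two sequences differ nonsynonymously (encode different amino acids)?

Codon 1: ATG Met / AAG Lys — nonsynonymous.
Codon 2: ATG Met / CAC His — nonsynonymous.
Codon 3: ACG Thr / ACG Thr — identical.
Codon 4: AAT Asn / GGC Gly — nonsynonymous.
Codon 5: GGA Gly / GGG Gly — synonymous.
Nonsynonymous differences: 3.

3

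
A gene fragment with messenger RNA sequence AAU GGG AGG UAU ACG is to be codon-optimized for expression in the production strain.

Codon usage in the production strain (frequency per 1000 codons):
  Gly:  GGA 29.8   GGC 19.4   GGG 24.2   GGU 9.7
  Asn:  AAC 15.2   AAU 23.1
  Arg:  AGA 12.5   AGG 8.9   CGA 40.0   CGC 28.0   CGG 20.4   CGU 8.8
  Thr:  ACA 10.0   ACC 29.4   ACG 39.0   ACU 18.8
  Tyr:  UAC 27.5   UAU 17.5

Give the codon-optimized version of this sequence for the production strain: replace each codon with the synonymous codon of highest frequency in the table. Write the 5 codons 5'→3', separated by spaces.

Codon 1 (Asn): best is AAU at 23.1.
Codon 2 (Gly): best is GGA at 29.8.
Codon 3 (Arg): best is CGA at 40.0.
Codon 4 (Tyr): best is UAC at 27.5.
Codon 5 (Thr): best is ACG at 39.0.

AAU GGA CGA UAC ACG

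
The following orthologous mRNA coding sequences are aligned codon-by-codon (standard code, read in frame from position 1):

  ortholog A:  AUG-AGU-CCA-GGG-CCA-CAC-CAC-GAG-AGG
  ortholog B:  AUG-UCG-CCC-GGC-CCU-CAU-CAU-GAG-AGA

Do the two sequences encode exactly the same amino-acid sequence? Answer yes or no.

yes

Codon 1: AUG Met / AUG Met — identical.
Codon 2: AGU Ser / UCG Ser — synonymous.
Codon 3: CCA Pro / CCC Pro — synonymous.
Codon 4: GGG Gly / GGC Gly — synonymous.
Codon 5: CCA Pro / CCU Pro — synonymous.
Codon 6: CAC His / CAU His — synonymous.
Codon 7: CAC His / CAU His — synonymous.
Codon 8: GAG Glu / GAG Glu — identical.
Codon 9: AGG Arg / AGA Arg — synonymous.
Nonsynonymous differences: 0 → same protein.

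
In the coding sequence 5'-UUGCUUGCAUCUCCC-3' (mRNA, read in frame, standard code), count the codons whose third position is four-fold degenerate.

4

Codon 1 UUG (Leu): third position 2-fold.
Codon 2 CUU (Leu): third position 4-fold.
Codon 3 GCA (Ala): third position 4-fold.
Codon 4 UCU (Ser): third position 4-fold.
Codon 5 CCC (Pro): third position 4-fold.
Four-fold degenerate third positions: 4.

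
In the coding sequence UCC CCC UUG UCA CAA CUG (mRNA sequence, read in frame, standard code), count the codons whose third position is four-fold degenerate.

4

Codon 1 UCC (Ser): third position 4-fold.
Codon 2 CCC (Pro): third position 4-fold.
Codon 3 UUG (Leu): third position 2-fold.
Codon 4 UCA (Ser): third position 4-fold.
Codon 5 CAA (Gln): third position 2-fold.
Codon 6 CUG (Leu): third position 4-fold.
Four-fold degenerate third positions: 4.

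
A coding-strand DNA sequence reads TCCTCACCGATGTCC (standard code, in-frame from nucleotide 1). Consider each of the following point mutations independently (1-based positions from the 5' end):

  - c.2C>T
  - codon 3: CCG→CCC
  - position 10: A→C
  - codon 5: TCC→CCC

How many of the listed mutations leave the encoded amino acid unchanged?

Codon 1: TCC (Ser) → TTC (Phe) — missense.
Codon 3: CCG (Pro) → CCC (Pro) — synonymous.
Codon 4: ATG (Met) → CTG (Leu) — missense.
Codon 5: TCC (Ser) → CCC (Pro) — missense.
Synonymous: 1 of 4.

1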